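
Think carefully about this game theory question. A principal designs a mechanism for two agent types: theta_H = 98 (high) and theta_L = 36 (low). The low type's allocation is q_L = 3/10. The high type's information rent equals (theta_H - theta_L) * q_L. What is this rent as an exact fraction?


Step 1: theta_H - theta_L = 98 - 36 = 62
Step 2: Information rent = (theta_H - theta_L) * q_L
Step 3: = 62 * 3/10
Step 4: = 93/5

93/5


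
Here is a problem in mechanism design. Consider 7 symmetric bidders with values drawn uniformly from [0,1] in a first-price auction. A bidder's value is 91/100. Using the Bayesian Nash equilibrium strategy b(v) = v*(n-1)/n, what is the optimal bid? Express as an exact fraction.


Step 1: The symmetric BNE bidding function is b(v) = v * (n-1) / n
Step 2: Substitute v = 91/100 and n = 7
Step 3: b = 91/100 * 6/7
Step 4: b = 39/50

39/50


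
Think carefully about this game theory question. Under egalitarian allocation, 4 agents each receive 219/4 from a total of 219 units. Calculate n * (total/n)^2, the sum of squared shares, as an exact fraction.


Step 1: Each agent's share = 219/4
Step 2: Square of each share = (219/4)^2 = 47961/16
Step 3: Sum of squares = 4 * 47961/16 = 47961/4

47961/4


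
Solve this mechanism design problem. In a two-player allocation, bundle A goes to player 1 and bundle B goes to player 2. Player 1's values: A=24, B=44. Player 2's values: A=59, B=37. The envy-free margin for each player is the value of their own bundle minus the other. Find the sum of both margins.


Step 1: Player 1's margin = v1(A) - v1(B) = 24 - 44 = -20
Step 2: Player 2's margin = v2(B) - v2(A) = 37 - 59 = -22
Step 3: Total margin = -20 + -22 = -42

-42


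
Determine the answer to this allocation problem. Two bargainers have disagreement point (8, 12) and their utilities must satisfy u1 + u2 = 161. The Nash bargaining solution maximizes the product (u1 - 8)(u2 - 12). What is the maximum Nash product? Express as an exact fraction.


Step 1: The Nash solution splits surplus symmetrically above the disagreement point
Step 2: u1 = (total + d1 - d2)/2 = (161 + 8 - 12)/2 = 157/2
Step 3: u2 = (total - d1 + d2)/2 = (161 - 8 + 12)/2 = 165/2
Step 4: Nash product = (157/2 - 8) * (165/2 - 12)
Step 5: = 141/2 * 141/2 = 19881/4

19881/4


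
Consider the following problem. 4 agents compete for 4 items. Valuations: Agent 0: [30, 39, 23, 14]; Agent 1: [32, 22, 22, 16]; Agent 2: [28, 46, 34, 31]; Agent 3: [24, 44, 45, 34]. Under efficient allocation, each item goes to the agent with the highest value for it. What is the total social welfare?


Step 1: For each item, find the maximum value among all agents.
Step 2: Item 0 -> Agent 1 (value 32)
Step 3: Item 1 -> Agent 2 (value 46)
Step 4: Item 2 -> Agent 3 (value 45)
Step 5: Item 3 -> Agent 3 (value 34)
Step 6: Total welfare = 32 + 46 + 45 + 34 = 157

157


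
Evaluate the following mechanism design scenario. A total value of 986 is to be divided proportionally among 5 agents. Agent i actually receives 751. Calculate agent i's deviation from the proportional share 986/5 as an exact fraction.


Step 1: Proportional share = 986/5
Step 2: Agent's actual allocation = 751
Step 3: Excess = 751 - 986/5 = 2769/5

2769/5


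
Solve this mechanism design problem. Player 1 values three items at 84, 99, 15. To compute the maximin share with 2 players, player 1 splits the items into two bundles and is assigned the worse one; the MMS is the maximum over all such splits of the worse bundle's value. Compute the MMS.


Step 1: Item values = 84, 99, 15
Step 2: Enumerate all 2-bundle partitions and take the smaller bundle:
  Partition 1: {84} vs {99,15} -> bundles 84, 114; min = 84
  Partition 2: {99} vs {84,15} -> bundles 99, 99; min = 99
  Partition 3: {15} vs {84,99} -> bundles 15, 183; min = 15
Step 3: MMS = max(84, 99, 15) = 99

99


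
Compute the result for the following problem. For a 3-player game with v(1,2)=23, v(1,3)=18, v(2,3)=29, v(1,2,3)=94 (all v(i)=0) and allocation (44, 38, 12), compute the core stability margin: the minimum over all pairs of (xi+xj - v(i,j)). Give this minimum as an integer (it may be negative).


Step 1: Slack for coalition (1,2): x1+x2 - v12 = 82 - 23 = 59
Step 2: Slack for coalition (1,3): x1+x3 - v13 = 56 - 18 = 38
Step 3: Slack for coalition (2,3): x2+x3 - v23 = 50 - 29 = 21
Step 4: Minimum slack = min(59, 38, 21) = 21, attained by (2,3); no pair can gain by deviating, so the allocation is in the core

21


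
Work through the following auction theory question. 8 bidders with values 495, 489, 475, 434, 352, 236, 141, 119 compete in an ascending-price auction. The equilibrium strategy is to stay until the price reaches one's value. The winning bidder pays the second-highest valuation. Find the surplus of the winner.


Step 1: Identify the highest value: 495
Step 2: Identify the second-highest value: 489
Step 3: The final price = second-highest value = 489
Step 4: Surplus = 495 - 489 = 6

6


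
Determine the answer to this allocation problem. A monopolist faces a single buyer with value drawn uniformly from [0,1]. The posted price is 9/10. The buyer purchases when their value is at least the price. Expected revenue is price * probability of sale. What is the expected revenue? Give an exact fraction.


Step 1: Posted price r = 9/10, value support [0,1]
Step 2: P(v >= r) = (1 - 9/10)/1 = 1/10
Step 3: Expected revenue = r * P(v >= r) = 9/10 * 1/10
Step 4: Revenue = 9/100

9/100


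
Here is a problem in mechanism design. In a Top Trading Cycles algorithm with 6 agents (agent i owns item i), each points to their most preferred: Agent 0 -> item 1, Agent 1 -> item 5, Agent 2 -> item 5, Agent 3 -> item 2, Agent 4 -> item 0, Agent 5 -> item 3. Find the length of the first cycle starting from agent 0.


Step 1: Trace the pointer graph from agent 0: 0 -> 1 -> 5 -> 3 -> 2 -> 5
Step 2: A cycle is detected when we revisit agent 5
Step 3: The cycle is: 5 -> 3 -> 2 -> 5
Step 4: Cycle length = 3

3


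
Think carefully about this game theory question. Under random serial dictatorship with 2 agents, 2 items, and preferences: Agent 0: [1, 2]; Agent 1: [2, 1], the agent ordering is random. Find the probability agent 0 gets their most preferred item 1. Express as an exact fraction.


Step 1: Agent 0 wants item 1
Step 2: There are 2 possible orderings of agents
Step 3: In 2 orderings, agent 0 gets item 1
Step 4: Probability = 2/2 = 1

1


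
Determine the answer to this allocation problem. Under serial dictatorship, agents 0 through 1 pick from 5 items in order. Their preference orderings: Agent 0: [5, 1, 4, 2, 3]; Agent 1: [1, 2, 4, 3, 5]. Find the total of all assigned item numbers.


Step 1: Agent 0 picks item 5
Step 2: Agent 1 picks item 1
Step 3: Sum = 5 + 1 = 6

6


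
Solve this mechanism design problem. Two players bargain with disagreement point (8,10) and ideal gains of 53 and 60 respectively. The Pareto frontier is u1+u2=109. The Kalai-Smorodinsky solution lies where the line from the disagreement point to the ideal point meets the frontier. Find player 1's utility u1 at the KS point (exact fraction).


Step 1: At the KS point, (u1-d1)/r1 = (u2-d2)/r2 = t and u1+u2 = 109
Step 2: u1 = d1 + r1*t and u2 = d2 + r2*t, so (d1 + r1*t) + (d2 + r2*t) = 109
Step 3: t = (109 - 8 - 10)/(53 + 60) = 91/113
Step 4: u1 = d1 + r1*t = 8 + 53 * 91/113 = 5727/113
Step 5: (Check: u2 = d2 + r2*t = 6590/113; u1+u2 = 5727/113 + 6590/113 = 109, on the frontier.)

5727/113


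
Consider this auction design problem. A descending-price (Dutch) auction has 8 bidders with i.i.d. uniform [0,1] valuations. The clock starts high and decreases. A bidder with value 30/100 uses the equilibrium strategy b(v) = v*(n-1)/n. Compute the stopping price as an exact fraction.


Step 1: Dutch auctions are strategically equivalent to first-price auctions
Step 2: The equilibrium bid is b(v) = v*(n-1)/n
Step 3: b = 3/10 * 7/8
Step 4: b = 21/80

21/80


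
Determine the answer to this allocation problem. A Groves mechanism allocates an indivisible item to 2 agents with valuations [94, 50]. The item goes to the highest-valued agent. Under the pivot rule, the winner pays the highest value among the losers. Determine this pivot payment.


Step 1: The efficient winner is agent 0 with value 94
Step 2: Other agents' values: [50]
Step 3: Pivot payment = max(others) = 50
Step 4: The winner pays 50

50


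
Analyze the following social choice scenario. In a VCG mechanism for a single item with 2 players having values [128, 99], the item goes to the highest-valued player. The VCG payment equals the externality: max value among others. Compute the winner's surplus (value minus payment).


Step 1: The winner is the agent with the highest value: agent 0 with value 128
Step 2: Values of other agents: [99]
Step 3: VCG payment = max of others' values = 99
Step 4: Surplus = 128 - 99 = 29

29


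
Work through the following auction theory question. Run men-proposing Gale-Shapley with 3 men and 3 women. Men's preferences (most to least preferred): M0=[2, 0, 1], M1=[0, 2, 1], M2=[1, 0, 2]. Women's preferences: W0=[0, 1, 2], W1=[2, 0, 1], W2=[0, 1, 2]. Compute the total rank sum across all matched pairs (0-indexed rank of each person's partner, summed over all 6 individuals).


Step 1: Run Gale-Shapley (men propose, women hold best offer):
  M0 proposes to W2; she accepts
  M1 proposes to W0; she accepts
  M2 proposes to W1; she accepts
Step 2: Final matching: W0-M1, W1-M2, W2-M0
Step 3: 0-indexed ranks (man's rank of his match, then woman's): 0 + 1 + 0 + 0 + 0 + 0
Step 4: Total rank sum = 1

1


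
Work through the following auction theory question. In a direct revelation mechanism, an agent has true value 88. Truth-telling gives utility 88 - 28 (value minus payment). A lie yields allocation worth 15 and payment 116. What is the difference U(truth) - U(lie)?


Step 1: U(truth) = value - payment = 88 - 28 = 60
Step 2: U(lie) = allocation - payment = 15 - 116 = -101
Step 3: IC gap = 60 - (-101) = 161

161


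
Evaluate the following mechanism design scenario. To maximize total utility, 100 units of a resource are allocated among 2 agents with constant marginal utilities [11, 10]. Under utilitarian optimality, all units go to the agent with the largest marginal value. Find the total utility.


Step 1: The marginal utilities are [11, 10]
Step 2: The highest marginal utility is 11
Step 3: All 100 units go to that agent
Step 4: Total utility = 11 * 100 = 1100

1100


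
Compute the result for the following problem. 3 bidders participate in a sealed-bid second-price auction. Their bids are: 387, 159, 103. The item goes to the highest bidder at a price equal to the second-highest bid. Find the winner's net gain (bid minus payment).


Step 1: Sort bids in descending order: 387, 159, 103
Step 2: The winning bid is the highest: 387
Step 3: The payment equals the second-highest bid: 159
Step 4: Surplus = winner's bid - payment = 387 - 159 = 228

228


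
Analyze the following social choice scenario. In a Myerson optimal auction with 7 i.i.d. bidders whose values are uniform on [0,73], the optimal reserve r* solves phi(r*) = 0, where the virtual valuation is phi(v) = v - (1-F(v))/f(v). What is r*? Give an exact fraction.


Step 1: For U[0,73], F(v) = v/73 and f(v) = 1/73
Step 2: phi(v) = v - (1 - v/73)/(1/73) = v - (73 - v) = 2v - 73
Step 3: Set phi(r*) = 0: 2r* - 73 = 0
Step 4: r* = 73/2 (the number of bidders n = 7 does not enter)

73/2


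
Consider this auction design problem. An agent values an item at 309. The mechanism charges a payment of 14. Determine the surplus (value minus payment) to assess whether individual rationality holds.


Step 1: Surplus = value - payment = 309 - 14 = 295
Step 2: IR is satisfied (surplus >= 0)

295


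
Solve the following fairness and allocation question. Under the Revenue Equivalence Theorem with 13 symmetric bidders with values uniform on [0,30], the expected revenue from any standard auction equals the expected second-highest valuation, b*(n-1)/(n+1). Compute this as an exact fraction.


Step 1: By Revenue Equivalence, expected revenue = b*(n-1)/(n+1)
Step 2: Substituting n = 13, b = 30
Step 3: Revenue = 30*(13-1)/(13+1) = 30*12/14
Step 4: Revenue = 360/14 = 180/7

180/7


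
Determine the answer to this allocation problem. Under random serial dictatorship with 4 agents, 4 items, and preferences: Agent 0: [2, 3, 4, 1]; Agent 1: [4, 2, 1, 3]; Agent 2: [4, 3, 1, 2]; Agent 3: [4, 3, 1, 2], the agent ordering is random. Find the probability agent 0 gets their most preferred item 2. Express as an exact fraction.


Step 1: Agent 0 wants item 2
Step 2: There are 24 possible orderings of agents
Step 3: In 18 orderings, agent 0 gets item 2
Step 4: Probability = 18/24 = 3/4

3/4


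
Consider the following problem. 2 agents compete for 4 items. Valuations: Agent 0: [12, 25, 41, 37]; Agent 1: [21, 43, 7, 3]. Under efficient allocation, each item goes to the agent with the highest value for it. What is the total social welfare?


Step 1: For each item, find the maximum value among all agents.
Step 2: Item 0 -> Agent 1 (value 21)
Step 3: Item 1 -> Agent 1 (value 43)
Step 4: Item 2 -> Agent 0 (value 41)
Step 5: Item 3 -> Agent 0 (value 37)
Step 6: Total welfare = 21 + 43 + 41 + 37 = 142

142


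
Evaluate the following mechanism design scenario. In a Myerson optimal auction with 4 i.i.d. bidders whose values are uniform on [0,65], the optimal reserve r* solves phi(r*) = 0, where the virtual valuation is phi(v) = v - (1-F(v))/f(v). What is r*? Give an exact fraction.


Step 1: For U[0,65], F(v) = v/65 and f(v) = 1/65
Step 2: phi(v) = v - (1 - v/65)/(1/65) = v - (65 - v) = 2v - 65
Step 3: Set phi(r*) = 0: 2r* - 65 = 0
Step 4: r* = 65/2 (the number of bidders n = 4 does not enter)

65/2


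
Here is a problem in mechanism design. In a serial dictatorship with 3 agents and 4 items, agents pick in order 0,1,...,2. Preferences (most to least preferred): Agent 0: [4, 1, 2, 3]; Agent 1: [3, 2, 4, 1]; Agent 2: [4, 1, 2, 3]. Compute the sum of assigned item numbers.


Step 1: Agent 0 picks item 4
Step 2: Agent 1 picks item 3
Step 3: Agent 2 picks item 1
Step 4: Sum = 4 + 3 + 1 = 8

8


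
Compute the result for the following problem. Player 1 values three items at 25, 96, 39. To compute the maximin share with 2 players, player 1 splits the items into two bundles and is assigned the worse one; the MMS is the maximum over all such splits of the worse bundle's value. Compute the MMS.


Step 1: Item values = 25, 96, 39
Step 2: Enumerate all 2-bundle partitions and take the smaller bundle:
  Partition 1: {25} vs {96,39} -> bundles 25, 135; min = 25
  Partition 2: {96} vs {25,39} -> bundles 96, 64; min = 64
  Partition 3: {39} vs {25,96} -> bundles 39, 121; min = 39
Step 3: MMS = max(25, 64, 39) = 64

64


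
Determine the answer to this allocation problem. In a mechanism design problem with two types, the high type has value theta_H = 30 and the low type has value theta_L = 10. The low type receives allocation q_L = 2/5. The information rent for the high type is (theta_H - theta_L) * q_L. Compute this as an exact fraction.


Step 1: theta_H - theta_L = 30 - 10 = 20
Step 2: Information rent = (theta_H - theta_L) * q_L
Step 3: = 20 * 2/5
Step 4: = 8

8


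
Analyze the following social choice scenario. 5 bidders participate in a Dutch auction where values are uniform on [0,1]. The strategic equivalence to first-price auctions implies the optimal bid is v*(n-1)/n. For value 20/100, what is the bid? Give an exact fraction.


Step 1: Dutch auctions are strategically equivalent to first-price auctions
Step 2: The equilibrium bid is b(v) = v*(n-1)/n
Step 3: b = 1/5 * 4/5
Step 4: b = 4/25

4/25


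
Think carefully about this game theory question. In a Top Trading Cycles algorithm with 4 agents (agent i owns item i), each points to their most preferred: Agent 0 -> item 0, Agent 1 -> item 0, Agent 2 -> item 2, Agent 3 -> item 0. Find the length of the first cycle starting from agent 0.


Step 1: Trace the pointer graph from agent 0: 0 -> 0
Step 2: A cycle is detected when we revisit agent 0
Step 3: The cycle is: 0 -> 0
Step 4: Cycle length = 1

1


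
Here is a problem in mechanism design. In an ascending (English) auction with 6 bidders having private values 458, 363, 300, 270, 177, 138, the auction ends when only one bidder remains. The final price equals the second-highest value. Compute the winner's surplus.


Step 1: Identify the highest value: 458
Step 2: Identify the second-highest value: 363
Step 3: The final price = second-highest value = 363
Step 4: Surplus = 458 - 363 = 95

95


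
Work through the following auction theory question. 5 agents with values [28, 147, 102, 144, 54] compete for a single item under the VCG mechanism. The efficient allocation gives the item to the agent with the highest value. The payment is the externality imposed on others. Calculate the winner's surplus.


Step 1: The winner is the agent with the highest value: agent 1 with value 147
Step 2: Values of other agents: [28, 102, 144, 54]
Step 3: VCG payment = max of others' values = 144
Step 4: Surplus = 147 - 144 = 3

3


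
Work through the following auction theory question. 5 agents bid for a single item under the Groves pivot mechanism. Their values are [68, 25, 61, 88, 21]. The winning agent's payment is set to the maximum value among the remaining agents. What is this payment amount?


Step 1: The efficient winner is agent 3 with value 88
Step 2: Other agents' values: [68, 25, 61, 21]
Step 3: Pivot payment = max(others) = 68
Step 4: The winner pays 68

68


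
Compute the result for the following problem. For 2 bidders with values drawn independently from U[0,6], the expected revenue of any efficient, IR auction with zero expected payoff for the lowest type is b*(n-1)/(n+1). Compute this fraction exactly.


Step 1: By Revenue Equivalence, expected revenue = b*(n-1)/(n+1)
Step 2: Substituting n = 2, b = 6
Step 3: Revenue = 6*(2-1)/(2+1) = 6*1/3
Step 4: Revenue = 6/3 = 2

2


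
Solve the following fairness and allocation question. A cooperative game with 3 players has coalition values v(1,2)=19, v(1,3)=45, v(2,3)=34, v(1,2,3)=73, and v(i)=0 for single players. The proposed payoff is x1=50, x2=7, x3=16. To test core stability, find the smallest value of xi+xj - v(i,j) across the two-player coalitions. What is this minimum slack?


Step 1: Slack for coalition (1,2): x1+x2 - v12 = 57 - 19 = 38
Step 2: Slack for coalition (1,3): x1+x3 - v13 = 66 - 45 = 21
Step 3: Slack for coalition (2,3): x2+x3 - v23 = 23 - 34 = -11
Step 4: Minimum slack = min(38, 21, -11) = -11, attained by (2,3); coalition (2,3) can block (slack < 0), so the allocation is not in the core

-11


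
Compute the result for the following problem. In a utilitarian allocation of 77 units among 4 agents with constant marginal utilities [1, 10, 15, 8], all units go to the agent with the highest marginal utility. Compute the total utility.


Step 1: The marginal utilities are [1, 10, 15, 8]
Step 2: The highest marginal utility is 15
Step 3: All 77 units go to that agent
Step 4: Total utility = 15 * 77 = 1155

1155


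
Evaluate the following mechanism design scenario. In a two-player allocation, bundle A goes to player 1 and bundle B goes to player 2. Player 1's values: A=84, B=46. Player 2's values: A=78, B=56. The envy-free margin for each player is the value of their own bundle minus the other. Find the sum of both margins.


Step 1: Player 1's margin = v1(A) - v1(B) = 84 - 46 = 38
Step 2: Player 2's margin = v2(B) - v2(A) = 56 - 78 = -22
Step 3: Total margin = 38 + -22 = 16

16


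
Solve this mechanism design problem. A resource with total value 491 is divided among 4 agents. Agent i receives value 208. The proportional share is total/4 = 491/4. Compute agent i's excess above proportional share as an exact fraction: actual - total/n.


Step 1: Proportional share = 491/4
Step 2: Agent's actual allocation = 208
Step 3: Excess = 208 - 491/4 = 341/4

341/4


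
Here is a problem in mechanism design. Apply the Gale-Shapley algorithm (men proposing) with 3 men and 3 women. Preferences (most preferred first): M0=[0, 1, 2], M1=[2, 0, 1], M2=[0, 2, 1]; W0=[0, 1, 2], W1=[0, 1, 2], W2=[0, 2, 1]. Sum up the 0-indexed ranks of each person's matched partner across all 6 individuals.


Step 1: Run Gale-Shapley (men propose, women hold best offer):
  M0 proposes to W0; she accepts
  M1 proposes to W2; she accepts
  M2 proposes to W0; rejected
  M2 proposes to W2; she switches from M1
  M1 proposes to W0; rejected
  M1 proposes to W1; she accepts
Step 2: Final matching: W0-M0, W1-M1, W2-M2
Step 3: 0-indexed ranks (man's rank of his match, then woman's): 0 + 0 + 2 + 1 + 1 + 1
Step 4: Total rank sum = 5

5


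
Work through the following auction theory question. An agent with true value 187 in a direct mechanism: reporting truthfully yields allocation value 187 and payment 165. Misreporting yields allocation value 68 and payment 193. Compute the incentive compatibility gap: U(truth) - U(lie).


Step 1: U(truth) = value - payment = 187 - 165 = 22
Step 2: U(lie) = allocation - payment = 68 - 193 = -125
Step 3: IC gap = 22 - (-125) = 147

147


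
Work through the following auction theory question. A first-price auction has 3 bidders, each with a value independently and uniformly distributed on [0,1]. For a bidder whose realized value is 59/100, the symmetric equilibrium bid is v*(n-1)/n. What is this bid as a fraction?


Step 1: The symmetric BNE bidding function is b(v) = v * (n-1) / n
Step 2: Substitute v = 59/100 and n = 3
Step 3: b = 59/100 * 2/3
Step 4: b = 59/150

59/150


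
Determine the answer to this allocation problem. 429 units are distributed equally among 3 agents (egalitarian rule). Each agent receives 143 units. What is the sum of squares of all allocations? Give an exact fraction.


Step 1: Each agent's share = 429/3 = 143
Step 2: Square of each share = (143)^2 = 20449
Step 3: Sum of squares = 3 * 20449 = 61347

61347


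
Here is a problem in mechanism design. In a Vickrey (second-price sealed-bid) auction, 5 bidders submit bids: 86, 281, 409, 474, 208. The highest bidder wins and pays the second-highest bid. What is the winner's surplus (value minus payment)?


Step 1: Sort bids in descending order: 474, 409, 281, 208, 86
Step 2: The winning bid is the highest: 474
Step 3: The payment equals the second-highest bid: 409
Step 4: Surplus = winner's bid - payment = 474 - 409 = 65

65


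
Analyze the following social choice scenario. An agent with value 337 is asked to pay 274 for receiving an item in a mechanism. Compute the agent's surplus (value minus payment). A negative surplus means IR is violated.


Step 1: Surplus = value - payment = 337 - 274 = 63
Step 2: IR is satisfied (surplus >= 0)

63


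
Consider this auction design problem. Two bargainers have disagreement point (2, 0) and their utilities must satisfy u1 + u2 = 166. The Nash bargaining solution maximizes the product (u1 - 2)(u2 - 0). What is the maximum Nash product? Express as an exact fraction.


Step 1: The Nash solution splits surplus symmetrically above the disagreement point
Step 2: u1 = (total + d1 - d2)/2 = (166 + 2 - 0)/2 = 84
Step 3: u2 = (total - d1 + d2)/2 = (166 - 2 + 0)/2 = 82
Step 4: Nash product = (84 - 2) * (82 - 0)
Step 5: = 82 * 82 = 6724

6724


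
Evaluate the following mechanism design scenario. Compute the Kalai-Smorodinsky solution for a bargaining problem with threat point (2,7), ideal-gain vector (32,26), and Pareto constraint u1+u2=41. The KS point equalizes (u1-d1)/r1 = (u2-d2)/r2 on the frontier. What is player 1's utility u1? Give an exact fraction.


Step 1: At the KS point, (u1-d1)/r1 = (u2-d2)/r2 = t and u1+u2 = 41
Step 2: u1 = d1 + r1*t and u2 = d2 + r2*t, so (d1 + r1*t) + (d2 + r2*t) = 41
Step 3: t = (41 - 2 - 7)/(32 + 26) = 32/58 = 16/29
Step 4: u1 = d1 + r1*t = 2 + 32 * 16/29 = 570/29
Step 5: (Check: u2 = d2 + r2*t = 619/29; u1+u2 = 570/29 + 619/29 = 41, on the frontier.)

570/29


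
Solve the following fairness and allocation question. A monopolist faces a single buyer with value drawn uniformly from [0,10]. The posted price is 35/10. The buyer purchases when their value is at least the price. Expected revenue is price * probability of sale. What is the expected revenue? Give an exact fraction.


Step 1: Posted price r = 7/2, value support [0,10]
Step 2: P(v >= r) = (10 - 7/2)/10 = 13/20
Step 3: Expected revenue = r * P(v >= r) = 7/2 * 13/20
Step 4: Revenue = 91/40

91/40


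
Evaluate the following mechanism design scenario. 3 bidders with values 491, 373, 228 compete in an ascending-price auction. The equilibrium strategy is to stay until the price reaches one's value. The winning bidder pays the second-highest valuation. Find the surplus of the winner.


Step 1: Identify the highest value: 491
Step 2: Identify the second-highest value: 373
Step 3: The final price = second-highest value = 373
Step 4: Surplus = 491 - 373 = 118

118


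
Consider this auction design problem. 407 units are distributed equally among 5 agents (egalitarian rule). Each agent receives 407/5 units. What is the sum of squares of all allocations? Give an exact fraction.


Step 1: Each agent's share = 407/5
Step 2: Square of each share = (407/5)^2 = 165649/25
Step 3: Sum of squares = 5 * 165649/25 = 165649/5

165649/5


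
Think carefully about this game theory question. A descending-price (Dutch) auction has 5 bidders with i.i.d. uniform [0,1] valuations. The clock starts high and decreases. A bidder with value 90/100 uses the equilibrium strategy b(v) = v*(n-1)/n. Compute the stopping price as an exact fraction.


Step 1: Dutch auctions are strategically equivalent to first-price auctions
Step 2: The equilibrium bid is b(v) = v*(n-1)/n
Step 3: b = 9/10 * 4/5
Step 4: b = 18/25

18/25


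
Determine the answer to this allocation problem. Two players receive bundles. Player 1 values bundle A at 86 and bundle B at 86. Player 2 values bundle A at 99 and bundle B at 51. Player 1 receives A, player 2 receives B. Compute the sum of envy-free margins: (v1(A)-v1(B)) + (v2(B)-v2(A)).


Step 1: Player 1's margin = v1(A) - v1(B) = 86 - 86 = 0
Step 2: Player 2's margin = v2(B) - v2(A) = 51 - 99 = -48
Step 3: Total margin = 0 + -48 = -48

-48


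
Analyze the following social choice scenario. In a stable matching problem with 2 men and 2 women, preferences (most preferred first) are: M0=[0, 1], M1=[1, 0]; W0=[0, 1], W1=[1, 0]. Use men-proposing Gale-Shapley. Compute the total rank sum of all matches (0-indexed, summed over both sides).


Step 1: Run Gale-Shapley (men propose, women hold best offer):
  M0 proposes to W0; she accepts
  M1 proposes to W1; she accepts
Step 2: Final matching: W0-M0, W1-M1
Step 3: 0-indexed ranks (man's rank of his match, then woman's): 0 + 0 + 0 + 0
Step 4: Total rank sum = 0

0


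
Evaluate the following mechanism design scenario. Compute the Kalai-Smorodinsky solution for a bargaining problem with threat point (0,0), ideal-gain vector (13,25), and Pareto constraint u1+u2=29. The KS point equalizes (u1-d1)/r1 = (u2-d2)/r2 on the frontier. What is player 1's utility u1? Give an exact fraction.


Step 1: At the KS point, (u1-d1)/r1 = (u2-d2)/r2 = t and u1+u2 = 29
Step 2: u1 = d1 + r1*t and u2 = d2 + r2*t, so (d1 + r1*t) + (d2 + r2*t) = 29
Step 3: t = (29 - 0 - 0)/(13 + 25) = 29/38
Step 4: u1 = d1 + r1*t = 0 + 13 * 29/38 = 377/38
Step 5: (Check: u2 = d2 + r2*t = 725/38; u1+u2 = 377/38 + 725/38 = 29, on the frontier.)

377/38


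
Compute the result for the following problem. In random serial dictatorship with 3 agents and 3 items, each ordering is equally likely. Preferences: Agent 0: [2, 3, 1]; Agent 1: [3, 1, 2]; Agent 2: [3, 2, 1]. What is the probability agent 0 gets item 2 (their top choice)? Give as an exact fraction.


Step 1: Agent 0 wants item 2
Step 2: There are 6 possible orderings of agents
Step 3: In 5 orderings, agent 0 gets item 2
Step 4: Probability = 5/6

5/6


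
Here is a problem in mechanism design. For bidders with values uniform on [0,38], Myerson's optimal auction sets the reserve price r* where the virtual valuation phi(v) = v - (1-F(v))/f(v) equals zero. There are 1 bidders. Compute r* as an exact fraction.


Step 1: For U[0,38], F(v) = v/38 and f(v) = 1/38
Step 2: phi(v) = v - (1 - v/38)/(1/38) = v - (38 - v) = 2v - 38
Step 3: Set phi(r*) = 0: 2r* - 38 = 0
Step 4: r* = 38/2 = 19 (the number of bidders n = 1 does not enter)

19


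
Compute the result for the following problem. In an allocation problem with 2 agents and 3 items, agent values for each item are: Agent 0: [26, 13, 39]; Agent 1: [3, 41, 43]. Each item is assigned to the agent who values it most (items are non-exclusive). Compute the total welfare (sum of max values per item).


Step 1: For each item, find the maximum value among all agents.
Step 2: Item 0 -> Agent 0 (value 26)
Step 3: Item 1 -> Agent 1 (value 41)
Step 4: Item 2 -> Agent 1 (value 43)
Step 5: Total welfare = 26 + 41 + 43 = 110

110


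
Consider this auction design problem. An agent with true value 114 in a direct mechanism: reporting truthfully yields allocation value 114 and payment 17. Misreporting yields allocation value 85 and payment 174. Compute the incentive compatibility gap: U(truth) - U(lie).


Step 1: U(truth) = value - payment = 114 - 17 = 97
Step 2: U(lie) = allocation - payment = 85 - 174 = -89
Step 3: IC gap = 97 - (-89) = 186

186


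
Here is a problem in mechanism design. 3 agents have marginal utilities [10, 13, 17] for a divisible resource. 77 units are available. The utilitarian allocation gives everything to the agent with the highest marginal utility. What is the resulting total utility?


Step 1: The marginal utilities are [10, 13, 17]
Step 2: The highest marginal utility is 17
Step 3: All 77 units go to that agent
Step 4: Total utility = 17 * 77 = 1309

1309


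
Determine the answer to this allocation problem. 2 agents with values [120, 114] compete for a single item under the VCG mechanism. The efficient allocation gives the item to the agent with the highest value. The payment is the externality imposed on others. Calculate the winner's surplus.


Step 1: The winner is the agent with the highest value: agent 0 with value 120
Step 2: Values of other agents: [114]
Step 3: VCG payment = max of others' values = 114
Step 4: Surplus = 120 - 114 = 6

6


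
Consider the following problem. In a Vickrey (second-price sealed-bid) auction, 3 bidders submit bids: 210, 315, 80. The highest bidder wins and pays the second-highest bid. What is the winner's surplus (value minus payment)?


Step 1: Sort bids in descending order: 315, 210, 80
Step 2: The winning bid is the highest: 315
Step 3: The payment equals the second-highest bid: 210
Step 4: Surplus = winner's bid - payment = 315 - 210 = 105

105


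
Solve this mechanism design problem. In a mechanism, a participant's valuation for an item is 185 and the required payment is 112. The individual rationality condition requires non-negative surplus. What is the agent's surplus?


Step 1: Surplus = value - payment = 185 - 112 = 73
Step 2: IR is satisfied (surplus >= 0)

73


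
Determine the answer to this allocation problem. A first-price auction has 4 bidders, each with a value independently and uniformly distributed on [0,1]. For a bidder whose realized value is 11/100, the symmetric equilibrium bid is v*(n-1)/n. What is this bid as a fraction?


Step 1: The symmetric BNE bidding function is b(v) = v * (n-1) / n
Step 2: Substitute v = 11/100 and n = 4
Step 3: b = 11/100 * 3/4
Step 4: b = 33/400

33/400


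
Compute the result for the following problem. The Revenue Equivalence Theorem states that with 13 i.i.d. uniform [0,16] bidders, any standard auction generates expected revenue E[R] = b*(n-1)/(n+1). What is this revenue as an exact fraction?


Step 1: By Revenue Equivalence, expected revenue = b*(n-1)/(n+1)
Step 2: Substituting n = 13, b = 16
Step 3: Revenue = 16*(13-1)/(13+1) = 16*12/14
Step 4: Revenue = 192/14 = 96/7

96/7


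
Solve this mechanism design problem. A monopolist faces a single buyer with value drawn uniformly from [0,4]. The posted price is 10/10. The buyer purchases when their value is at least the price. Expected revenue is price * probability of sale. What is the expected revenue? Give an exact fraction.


Step 1: Posted price r = 1, value support [0,4]
Step 2: P(v >= r) = (4 - 1)/4 = 3/4
Step 3: Expected revenue = r * P(v >= r) = 1 * 3/4
Step 4: Revenue = 3/4

3/4


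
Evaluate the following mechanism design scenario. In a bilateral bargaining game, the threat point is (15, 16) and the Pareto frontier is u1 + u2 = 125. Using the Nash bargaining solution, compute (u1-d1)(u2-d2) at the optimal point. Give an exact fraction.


Step 1: The Nash solution splits surplus symmetrically above the disagreement point
Step 2: u1 = (total + d1 - d2)/2 = (125 + 15 - 16)/2 = 62
Step 3: u2 = (total - d1 + d2)/2 = (125 - 15 + 16)/2 = 63
Step 4: Nash product = (62 - 15) * (63 - 16)
Step 5: = 47 * 47 = 2209

2209


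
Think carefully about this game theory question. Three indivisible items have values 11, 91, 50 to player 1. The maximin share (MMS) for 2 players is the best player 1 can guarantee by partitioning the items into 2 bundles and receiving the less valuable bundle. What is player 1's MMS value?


Step 1: Item values = 11, 91, 50
Step 2: Enumerate all 2-bundle partitions and take the smaller bundle:
  Partition 1: {11} vs {91,50} -> bundles 11, 141; min = 11
  Partition 2: {91} vs {11,50} -> bundles 91, 61; min = 61
  Partition 3: {50} vs {11,91} -> bundles 50, 102; min = 50
Step 3: MMS = max(11, 61, 50) = 61

61


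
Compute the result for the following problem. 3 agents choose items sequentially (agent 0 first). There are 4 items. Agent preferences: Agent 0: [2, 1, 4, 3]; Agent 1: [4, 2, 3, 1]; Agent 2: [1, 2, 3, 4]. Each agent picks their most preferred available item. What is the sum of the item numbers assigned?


Step 1: Agent 0 picks item 2
Step 2: Agent 1 picks item 4
Step 3: Agent 2 picks item 1
Step 4: Sum = 2 + 4 + 1 = 7

7


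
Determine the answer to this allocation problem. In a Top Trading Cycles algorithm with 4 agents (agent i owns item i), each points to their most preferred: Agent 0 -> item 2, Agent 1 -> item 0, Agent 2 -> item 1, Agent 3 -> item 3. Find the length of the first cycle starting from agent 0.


Step 1: Trace the pointer graph from agent 0: 0 -> 2 -> 1 -> 0
Step 2: A cycle is detected when we revisit agent 0
Step 3: The cycle is: 0 -> 2 -> 1 -> 0
Step 4: Cycle length = 3

3


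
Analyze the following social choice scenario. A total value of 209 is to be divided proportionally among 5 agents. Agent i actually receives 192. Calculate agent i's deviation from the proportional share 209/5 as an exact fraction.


Step 1: Proportional share = 209/5
Step 2: Agent's actual allocation = 192
Step 3: Excess = 192 - 209/5 = 751/5

751/5


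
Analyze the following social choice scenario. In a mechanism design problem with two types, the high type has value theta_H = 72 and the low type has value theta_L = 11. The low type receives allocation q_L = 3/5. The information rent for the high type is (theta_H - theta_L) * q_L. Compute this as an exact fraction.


Step 1: theta_H - theta_L = 72 - 11 = 61
Step 2: Information rent = (theta_H - theta_L) * q_L
Step 3: = 61 * 3/5
Step 4: = 183/5

183/5


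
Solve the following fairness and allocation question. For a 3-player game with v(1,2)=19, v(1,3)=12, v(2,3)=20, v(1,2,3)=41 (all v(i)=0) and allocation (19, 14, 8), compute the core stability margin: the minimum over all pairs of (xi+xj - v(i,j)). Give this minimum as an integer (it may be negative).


Step 1: Slack for coalition (1,2): x1+x2 - v12 = 33 - 19 = 14
Step 2: Slack for coalition (1,3): x1+x3 - v13 = 27 - 12 = 15
Step 3: Slack for coalition (2,3): x2+x3 - v23 = 22 - 20 = 2
Step 4: Minimum slack = min(14, 15, 2) = 2, attained by (2,3); no pair can gain by deviating, so the allocation is in the core

2


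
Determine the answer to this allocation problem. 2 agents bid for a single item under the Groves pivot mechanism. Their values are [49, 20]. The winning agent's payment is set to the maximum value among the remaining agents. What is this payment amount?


Step 1: The efficient winner is agent 0 with value 49
Step 2: Other agents' values: [20]
Step 3: Pivot payment = max(others) = 20
Step 4: The winner pays 20

20


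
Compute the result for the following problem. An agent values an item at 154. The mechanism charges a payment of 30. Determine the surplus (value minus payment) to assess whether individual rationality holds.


Step 1: Surplus = value - payment = 154 - 30 = 124
Step 2: IR is satisfied (surplus >= 0)

124


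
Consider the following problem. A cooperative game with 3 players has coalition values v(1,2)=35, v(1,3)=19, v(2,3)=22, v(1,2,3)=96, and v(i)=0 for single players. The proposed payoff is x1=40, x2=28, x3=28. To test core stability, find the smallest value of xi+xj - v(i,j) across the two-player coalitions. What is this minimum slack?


Step 1: Slack for coalition (1,2): x1+x2 - v12 = 68 - 35 = 33
Step 2: Slack for coalition (1,3): x1+x3 - v13 = 68 - 19 = 49
Step 3: Slack for coalition (2,3): x2+x3 - v23 = 56 - 22 = 34
Step 4: Minimum slack = min(33, 49, 34) = 33, attained by (1,2); no pair can gain by deviating, so the allocation is in the core

33


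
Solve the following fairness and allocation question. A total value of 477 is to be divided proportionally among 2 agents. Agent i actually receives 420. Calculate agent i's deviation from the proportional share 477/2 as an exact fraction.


Step 1: Proportional share = 477/2
Step 2: Agent's actual allocation = 420
Step 3: Excess = 420 - 477/2 = 363/2

363/2


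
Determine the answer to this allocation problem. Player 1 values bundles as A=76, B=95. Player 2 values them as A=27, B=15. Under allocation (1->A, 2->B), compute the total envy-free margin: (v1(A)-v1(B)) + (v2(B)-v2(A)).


Step 1: Player 1's margin = v1(A) - v1(B) = 76 - 95 = -19
Step 2: Player 2's margin = v2(B) - v2(A) = 15 - 27 = -12
Step 3: Total margin = -19 + -12 = -31

-31


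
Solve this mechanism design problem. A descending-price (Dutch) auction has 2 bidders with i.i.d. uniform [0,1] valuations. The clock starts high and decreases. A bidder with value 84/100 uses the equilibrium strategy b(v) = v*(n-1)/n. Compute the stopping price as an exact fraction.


Step 1: Dutch auctions are strategically equivalent to first-price auctions
Step 2: The equilibrium bid is b(v) = v*(n-1)/n
Step 3: b = 21/25 * 1/2
Step 4: b = 21/50

21/50


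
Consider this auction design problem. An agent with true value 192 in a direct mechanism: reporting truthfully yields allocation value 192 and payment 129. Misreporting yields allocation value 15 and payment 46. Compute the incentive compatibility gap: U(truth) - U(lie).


Step 1: U(truth) = value - payment = 192 - 129 = 63
Step 2: U(lie) = allocation - payment = 15 - 46 = -31
Step 3: IC gap = 63 - (-31) = 94

94


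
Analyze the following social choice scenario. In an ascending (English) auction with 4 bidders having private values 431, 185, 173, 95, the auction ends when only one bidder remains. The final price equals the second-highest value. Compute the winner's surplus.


Step 1: Identify the highest value: 431
Step 2: Identify the second-highest value: 185
Step 3: The final price = second-highest value = 185
Step 4: Surplus = 431 - 185 = 246

246


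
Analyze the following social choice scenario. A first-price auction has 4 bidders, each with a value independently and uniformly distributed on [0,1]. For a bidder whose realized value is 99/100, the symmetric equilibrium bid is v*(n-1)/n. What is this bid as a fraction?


Step 1: The symmetric BNE bidding function is b(v) = v * (n-1) / n
Step 2: Substitute v = 99/100 and n = 4
Step 3: b = 99/100 * 3/4
Step 4: b = 297/400

297/400
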